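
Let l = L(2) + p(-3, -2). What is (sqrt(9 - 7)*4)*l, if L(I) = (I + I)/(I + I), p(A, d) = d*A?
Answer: 28*sqrt(2) ≈ 39.598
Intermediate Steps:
p(A, d) = A*d
L(I) = 1 (L(I) = (2*I)/((2*I)) = (2*I)*(1/(2*I)) = 1)
l = 7 (l = 1 - 3*(-2) = 1 + 6 = 7)
(sqrt(9 - 7)*4)*l = (sqrt(9 - 7)*4)*7 = (sqrt(2)*4)*7 = (4*sqrt(2))*7 = 28*sqrt(2)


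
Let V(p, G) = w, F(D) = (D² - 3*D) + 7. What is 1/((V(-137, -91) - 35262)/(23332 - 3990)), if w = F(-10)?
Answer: -19342/35125 ≈ -0.55066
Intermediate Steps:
F(D) = 7 + D² - 3*D
w = 137 (w = 7 + (-10)² - 3*(-10) = 7 + 100 + 30 = 137)
V(p, G) = 137
1/((V(-137, -91) - 35262)/(23332 - 3990)) = 1/((137 - 35262)/(23332 - 3990)) = 1/(-35125/19342) = -19342/35125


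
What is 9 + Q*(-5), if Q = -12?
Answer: 69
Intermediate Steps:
9 + Q*(-5) = 9 - 12*(-5) = 9 + 60 = 69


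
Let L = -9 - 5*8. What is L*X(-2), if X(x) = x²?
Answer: -196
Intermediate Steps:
L = -49 (L = -9 - 40 = -49)
L*X(-2) = -49*(-2)² = -49*4 = -196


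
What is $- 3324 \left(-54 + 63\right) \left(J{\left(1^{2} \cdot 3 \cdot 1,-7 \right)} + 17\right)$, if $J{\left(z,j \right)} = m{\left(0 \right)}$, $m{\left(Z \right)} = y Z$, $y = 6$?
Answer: $-508572$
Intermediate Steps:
$m{\left(Z \right)} = 6 Z$
$J{\left(z,j \right)} = 0$ ($J{\left(z,j \right)} = 6 \cdot 0 = 0$)
$- 3324 \left(-54 + 63\right) \left(J{\left(1^{2} \cdot 3 \cdot 1,-7 \right)} + 17\right) = - 3324 \left(-54 + 63\right) \left(0 + 17\right) = - 3324 \cdot 9 \cdot 17 = \left(-3324\right) 153 = -508572$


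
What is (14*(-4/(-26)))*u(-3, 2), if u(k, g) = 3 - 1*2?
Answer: 28/13 ≈ 2.1538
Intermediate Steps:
u(k, g) = 1 (u(k, g) = 3 - 2 = 1)
(14*(-4/(-26)))*u(-3, 2) = (14*(-4/(-26)))*1 = (14*(-4*(-1/26)))*1 = (14*(2/13))*1 = (28/13)*1 = 28/13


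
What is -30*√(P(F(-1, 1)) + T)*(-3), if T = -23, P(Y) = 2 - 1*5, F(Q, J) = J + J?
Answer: 90*I*√26 ≈ 458.91*I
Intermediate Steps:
F(Q, J) = 2*J
P(Y) = -3 (P(Y) = 2 - 5 = -3)
-30*√(P(F(-1, 1)) + T)*(-3) = -30*√(-3 - 23)*(-3) = -30*I*√26*(-3) = 90*I*√26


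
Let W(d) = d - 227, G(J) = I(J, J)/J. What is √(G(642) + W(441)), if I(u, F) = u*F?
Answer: 2*√214 ≈ 29.257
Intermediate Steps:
I(u, F) = F*u
G(J) = J (G(J) = (J*J)/J = J²/J = J)
W(d) = -227 + d
√(G(642) + W(441)) = √(642 + (-227 + 441)) = √(642 + 214) = √856 = 2*√214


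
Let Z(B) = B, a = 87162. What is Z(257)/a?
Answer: 257/87162 ≈ 0.0029485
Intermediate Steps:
Z(257)/a = 257/87162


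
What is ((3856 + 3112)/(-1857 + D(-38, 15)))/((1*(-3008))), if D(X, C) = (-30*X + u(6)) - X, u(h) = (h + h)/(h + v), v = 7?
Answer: 11323/3314440 ≈ 0.0034163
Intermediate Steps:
u(h) = 2*h/(7 + h) (u(h) = (h + h)/(h + 7) = (2*h)/(7 + h) = 2*h/(7 + h))
D(X, C) = 12/13 - 31*X (D(X, C) = (-30*X + 2*6/(7 + 6)) - X = (-30*X + 2*6/13) - X = (-30*X + 2*6*(1/13)) - X = (-30*X + 12/13) - X = (12/13 - 30*X) - X = 12/13 - 31*X)
((3856 + 3112)/(-1857 + D(-38, 15)))/((1*(-3008))) = ((3856 + 3112)/(-1857 + (12/13 - 31*(-38))))/((1*(-3008))) = (6968/(-1857 + (12/13 + 1178)))/(-3008) = (6968/(-1857 + 15326/13))*(-1/3008) = (6968/(-8815/13))*(-1/3008) = (6968*(-13/8815))*(-1/3008) = -90584/8815*(-1/3008) = 11323/3314440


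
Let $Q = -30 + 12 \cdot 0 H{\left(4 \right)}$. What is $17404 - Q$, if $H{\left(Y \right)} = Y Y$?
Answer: $17434$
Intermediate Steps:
$H{\left(Y \right)} = Y^{2}$
$Q = -30$ ($Q = -30 + 12 \cdot 0 \cdot 4^{2} = -30 + 0 \cdot 16 = -30 + 0 = -30$)
$17404 - Q = 17404 - -30 = 17404 + 30 = 17434$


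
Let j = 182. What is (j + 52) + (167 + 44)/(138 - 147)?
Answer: 1895/9 ≈ 210.56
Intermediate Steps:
(j + 52) + (167 + 44)/(138 - 147) = (182 + 52) + (167 + 44)/(138 - 147) = 234 + 211/(-9) = 234 + 211*(-⅑) = 234 - 211/9 = 1895/9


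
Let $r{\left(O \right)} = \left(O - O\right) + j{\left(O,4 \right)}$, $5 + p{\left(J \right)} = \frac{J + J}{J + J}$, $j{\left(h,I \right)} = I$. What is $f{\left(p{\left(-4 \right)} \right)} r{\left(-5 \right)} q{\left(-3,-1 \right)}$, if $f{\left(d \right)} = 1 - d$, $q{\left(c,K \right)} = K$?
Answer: $-20$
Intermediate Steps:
$p{\left(J \right)} = -4$ ($p{\left(J \right)} = -5 + \frac{J + J}{J + J} = -5 + \frac{2 J}{2 J} = -5 + 2 J \frac{1}{2 J} = -5 + 1 = -4$)
$r{\left(O \right)} = 4$ ($r{\left(O \right)} = \left(O - O\right) + 4 = 0 + 4 = 4$)
$f{\left(p{\left(-4 \right)} \right)} r{\left(-5 \right)} q{\left(-3,-1 \right)} = \left(1 - -4\right) 4 \left(-1\right) = \left(1 + 4\right) 4 \left(-1\right) = 5 \cdot 4 \left(-1\right) = 20 \left(-1\right) = -20$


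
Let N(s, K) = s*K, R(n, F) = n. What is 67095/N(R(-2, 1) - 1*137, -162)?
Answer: 2485/834 ≈ 2.9796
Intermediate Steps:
N(s, K) = K*s
67095/N(R(-2, 1) - 1*137, -162) = 67095/((-162*(-2 - 1*137))) = 67095/((-162*(-2 - 137))) = 67095/((-162*(-139))) = 67095/22518 = 67095*(1/22518) = 2485/834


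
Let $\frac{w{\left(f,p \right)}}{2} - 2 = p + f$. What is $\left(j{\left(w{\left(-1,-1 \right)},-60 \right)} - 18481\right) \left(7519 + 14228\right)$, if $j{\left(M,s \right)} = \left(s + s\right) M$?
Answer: $-401906307$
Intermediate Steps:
$w{\left(f,p \right)} = 4 + 2 f + 2 p$ ($w{\left(f,p \right)} = 4 + 2 \left(p + f\right) = 4 + 2 \left(f + p\right) = 4 + \left(2 f + 2 p\right) = 4 + 2 f + 2 p$)
$j{\left(M,s \right)} = 2 M s$ ($j{\left(M,s \right)} = 2 s M = 2 M s$)
$\left(j{\left(w{\left(-1,-1 \right)},-60 \right)} - 18481\right) \left(7519 + 14228\right) = \left(2 \left(4 + 2 \left(-1\right) + 2 \left(-1\right)\right) \left(-60\right) - 18481\right) \left(7519 + 14228\right) = \left(2 \left(4 - 2 - 2\right) \left(-60\right) - 18481\right) 21747 = \left(2 \cdot 0 \left(-60\right) - 18481\right) 21747 = \left(0 - 18481\right) 21747 = \left(-18481\right) 21747 = -401906307$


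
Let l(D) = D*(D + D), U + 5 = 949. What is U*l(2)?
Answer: 7552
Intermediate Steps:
U = 944 (U = -5 + 949 = 944)
l(D) = 2*D**2 (l(D) = D*(2*D) = 2*D**2)
U*l(2) = 944*(2*2**2) = 944*(2*4) = 944*8 = 7552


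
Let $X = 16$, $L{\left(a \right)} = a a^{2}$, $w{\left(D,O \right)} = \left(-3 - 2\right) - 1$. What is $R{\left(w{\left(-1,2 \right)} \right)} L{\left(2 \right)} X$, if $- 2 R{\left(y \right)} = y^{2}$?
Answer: $-2304$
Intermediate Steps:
$w{\left(D,O \right)} = -6$ ($w{\left(D,O \right)} = -5 - 1 = -6$)
$L{\left(a \right)} = a^{3}$
$R{\left(y \right)} = - \frac{y^{2}}{2}$
$R{\left(w{\left(-1,2 \right)} \right)} L{\left(2 \right)} X = - \frac{\left(-6\right)^{2}}{2} \cdot 2^{3} \cdot 16 = \left(- \frac{1}{2}\right) 36 \cdot 8 \cdot 16 = \left(-18\right) 8 \cdot 16 = \left(-144\right) 16 = -2304$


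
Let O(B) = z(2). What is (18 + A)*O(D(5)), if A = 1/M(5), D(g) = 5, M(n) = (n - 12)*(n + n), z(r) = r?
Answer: 1259/35 ≈ 35.971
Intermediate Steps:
M(n) = 2*n*(-12 + n) (M(n) = (-12 + n)*(2*n) = 2*n*(-12 + n))
O(B) = 2
A = -1/70 (A = 1/(2*5*(-12 + 5)) = 1/(2*5*(-7)) = 1/(-70) = -1/70 ≈ -0.014286)
(18 + A)*O(D(5)) = (18 - 1/70)*2 = (1259/70)*2 = 1259/35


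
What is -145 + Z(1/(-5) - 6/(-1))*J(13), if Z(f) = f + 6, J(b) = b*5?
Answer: 622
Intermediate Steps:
J(b) = 5*b
Z(f) = 6 + f
-145 + Z(1/(-5) - 6/(-1))*J(13) = -145 + (6 + (1/(-5) - 6/(-1)))*(5*13) = -145 + (6 + (1*(-⅕) - 6*(-1)))*65 = -145 + (6 + (-⅕ + 6))*65 = -145 + (6 + 29/5)*65 = -145 + (59/5)*65 = -145 + 767 = 622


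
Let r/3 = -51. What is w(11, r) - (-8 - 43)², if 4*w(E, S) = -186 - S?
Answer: -10437/4 ≈ -2609.3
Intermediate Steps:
r = -153 (r = 3*(-51) = -153)
w(E, S) = -93/2 - S/4 (w(E, S) = (-186 - S)/4 = -93/2 - S/4)
w(11, r) - (-8 - 43)² = (-93/2 - ¼*(-153)) - (-8 - 43)² = (-93/2 + 153/4) - 1*(-51)² = -33/4 - 1*2601 = -33/4 - 2601 = -10437/4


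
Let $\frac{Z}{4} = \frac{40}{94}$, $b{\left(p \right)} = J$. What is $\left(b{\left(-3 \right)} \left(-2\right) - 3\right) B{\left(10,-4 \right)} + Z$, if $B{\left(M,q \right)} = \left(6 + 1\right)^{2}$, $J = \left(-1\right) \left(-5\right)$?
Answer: $- \frac{29859}{47} \approx -635.3$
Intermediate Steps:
$J = 5$
$b{\left(p \right)} = 5$
$B{\left(M,q \right)} = 49$ ($B{\left(M,q \right)} = 7^{2} = 49$)
$Z = \frac{80}{47}$ ($Z = 4 \cdot \frac{40}{94} = 4 \cdot 40 \cdot \frac{1}{94} = 4 \cdot \frac{20}{47} = \frac{80}{47} \approx 1.7021$)
$\left(b{\left(-3 \right)} \left(-2\right) - 3\right) B{\left(10,-4 \right)} + Z = \left(5 \left(-2\right) - 3\right) 49 + \frac{80}{47} = \left(-10 - 3\right) 49 + \frac{80}{47} = \left(-13\right) 49 + \frac{80}{47} = -637 + \frac{80}{47} = - \frac{29859}{47}$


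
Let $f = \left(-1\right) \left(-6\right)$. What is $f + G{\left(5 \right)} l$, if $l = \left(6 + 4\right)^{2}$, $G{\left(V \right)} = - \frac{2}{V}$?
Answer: $-34$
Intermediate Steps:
$l = 100$ ($l = 10^{2} = 100$)
$f = 6$
$f + G{\left(5 \right)} l = 6 + - \frac{2}{5} \cdot 100 = 6 + \left(-2\right) \frac{1}{5} \cdot 100 = 6 - 40 = -34$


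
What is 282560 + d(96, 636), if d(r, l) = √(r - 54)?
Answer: 282560 + √42 ≈ 2.8257e+5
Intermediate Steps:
d(r, l) = √(-54 + r)
282560 + d(96, 636) = 282560 + √(-54 + 96) = 282560 + √42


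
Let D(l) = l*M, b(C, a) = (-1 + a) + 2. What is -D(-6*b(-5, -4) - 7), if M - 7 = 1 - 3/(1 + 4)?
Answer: -407/5 ≈ -81.400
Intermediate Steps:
b(C, a) = 1 + a
M = 37/5 (M = 7 + (1 - 3/(1 + 4)) = 7 + (1 - 3/5) = 7 + (1 - 3*⅕) = 7 + (1 - ⅗) = 7 + ⅖ = 37/5 ≈ 7.4000)
D(l) = 37*l/5 (D(l) = l*(37/5) = 37*l/5)
-D(-6*b(-5, -4) - 7) = -37*(-6*(1 - 4) - 7)/5 = -37*(-6*(-3) - 7)/5 = -37*(18 - 7)/5 = -37*11/5 = -1*407/5 = -407/5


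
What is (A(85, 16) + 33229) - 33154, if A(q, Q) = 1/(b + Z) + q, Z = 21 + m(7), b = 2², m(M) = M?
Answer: 5121/32 ≈ 160.03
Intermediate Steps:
b = 4
Z = 28 (Z = 21 + 7 = 28)
A(q, Q) = 1/32 + q (A(q, Q) = 1/(4 + 28) + q = 1/32 + q)
(A(85, 16) + 33229) - 33154 = ((1/32 + 85) + 33229) - 33154 = (2721/32 + 33229) - 33154 = 1066049/32 - 33154 = 5121/32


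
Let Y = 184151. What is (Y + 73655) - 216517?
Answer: 41289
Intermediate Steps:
(Y + 73655) - 216517 = (184151 + 73655) - 216517 = 257806 - 216517 = 41289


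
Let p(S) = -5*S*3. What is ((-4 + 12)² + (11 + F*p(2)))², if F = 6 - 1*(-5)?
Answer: 65025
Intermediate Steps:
p(S) = -15*S
F = 11 (F = 6 + 5 = 11)
((-4 + 12)² + (11 + F*p(2)))² = ((-4 + 12)² + (11 + 11*(-15*2)))² = (8² + (11 + 11*(-30)))² = (64 + (11 - 330))² = (64 - 319)² = (-255)² = 65025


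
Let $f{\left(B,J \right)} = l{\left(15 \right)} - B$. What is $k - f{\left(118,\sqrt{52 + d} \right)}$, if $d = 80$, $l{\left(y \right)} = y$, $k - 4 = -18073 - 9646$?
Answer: $-27612$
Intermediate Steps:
$k = -27715$ ($k = 4 - 27719 = -27715$)
$f{\left(B,J \right)} = 15 - B$
$k - f{\left(118,\sqrt{52 + d} \right)} = -27715 - \left(15 - 118\right) = -27715 - -103 = -27715 + 103 = -27612$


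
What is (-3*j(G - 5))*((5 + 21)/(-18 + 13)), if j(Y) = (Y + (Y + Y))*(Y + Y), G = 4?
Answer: 468/5 ≈ 93.600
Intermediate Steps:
j(Y) = 6*Y² (j(Y) = (Y + 2*Y)*(2*Y) = (3*Y)*(2*Y) = 6*Y²)
(-3*j(G - 5))*((5 + 21)/(-18 + 13)) = (-18*(4 - 5)²)*((5 + 21)/(-18 + 13)) = (-18*(-1)²)*(26/(-5)) = (-18)*(26*(-⅕)) = -3*6*(-26/5) = -18*(-26/5) = 468/5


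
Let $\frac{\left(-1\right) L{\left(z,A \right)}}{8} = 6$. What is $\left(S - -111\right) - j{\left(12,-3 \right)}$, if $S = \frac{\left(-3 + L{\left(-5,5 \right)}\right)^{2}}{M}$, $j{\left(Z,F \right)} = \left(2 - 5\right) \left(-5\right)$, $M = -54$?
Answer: $\frac{287}{6} \approx 47.833$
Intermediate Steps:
$L{\left(z,A \right)} = -48$ ($L{\left(z,A \right)} = \left(-8\right) 6 = -48$)
$j{\left(Z,F \right)} = 15$ ($j{\left(Z,F \right)} = \left(-3\right) \left(-5\right) = 15$)
$S = - \frac{289}{6}$ ($S = \frac{\left(-3 - 48\right)^{2}}{-54} = \left(-51\right)^{2} \left(- \frac{1}{54}\right) = 2601 \left(- \frac{1}{54}\right) = - \frac{289}{6} \approx -48.167$)
$\left(S - -111\right) - j{\left(12,-3 \right)} = \left(- \frac{289}{6} - -111\right) - 15 = \left(- \frac{289}{6} + 111\right) - 15 = \frac{377}{6} - 15 = \frac{287}{6}$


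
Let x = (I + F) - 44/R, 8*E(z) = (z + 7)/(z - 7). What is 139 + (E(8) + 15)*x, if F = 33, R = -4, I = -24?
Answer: 953/2 ≈ 476.50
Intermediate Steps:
E(z) = (7 + z)/(8*(-7 + z)) (E(z) = ((z + 7)/(z - 7))/8 = ((7 + z)/(-7 + z))/8 = (7 + z)/(8*(-7 + z)))
x = 20 (x = (-24 + 33) - 44/(-4) = 9 - 44*(-¼) = 9 + 11 = 20)
139 + (E(8) + 15)*x = 139 + ((7 + 8)/(8*(-7 + 8)) + 15)*20 = 139 + ((⅛)*15/1 + 15)*20 = 139 + ((⅛)*1*15 + 15)*20 = 139 + (15/8 + 15)*20 = 139 + (135/8)*20 = 139 + 675/2 = 953/2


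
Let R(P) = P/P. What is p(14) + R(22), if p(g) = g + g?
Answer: 29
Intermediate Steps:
p(g) = 2*g
R(P) = 1
p(14) + R(22) = 2*14 + 1 = 28 + 1 = 29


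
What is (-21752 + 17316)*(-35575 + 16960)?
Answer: 82576140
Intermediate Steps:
(-21752 + 17316)*(-35575 + 16960) = -4436*(-18615) = 82576140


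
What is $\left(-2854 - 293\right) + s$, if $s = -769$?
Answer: $-3916$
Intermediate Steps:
$\left(-2854 - 293\right) + s = \left(-2854 - 293\right) - 769 = -3147 - 769 = -3916$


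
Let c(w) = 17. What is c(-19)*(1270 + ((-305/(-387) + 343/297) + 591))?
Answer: 404457965/12771 ≈ 31670.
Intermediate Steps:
c(-19)*(1270 + ((-305/(-387) + 343/297) + 591)) = 17*(1270 + ((-305/(-387) + 343/297) + 591)) = 17*(1270 + ((-305*(-1/387) + 343*(1/297)) + 591)) = 17*(1270 + ((305/387 + 343/297) + 591)) = 17*(1270 + (24814/12771 + 591)) = 17*(1270 + 7572475/12771) = 17*(23791645/12771) = 404457965/12771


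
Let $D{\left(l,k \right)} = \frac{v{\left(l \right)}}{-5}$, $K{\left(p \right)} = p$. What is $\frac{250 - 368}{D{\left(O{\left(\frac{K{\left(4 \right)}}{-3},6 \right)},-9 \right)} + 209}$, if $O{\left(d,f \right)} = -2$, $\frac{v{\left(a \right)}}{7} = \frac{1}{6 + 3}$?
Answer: $- \frac{2655}{4699} \approx -0.56501$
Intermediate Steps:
$v{\left(a \right)} = \frac{7}{9}$ ($v{\left(a \right)} = \frac{7}{6 + 3} = \frac{7}{9}$)
$D{\left(l,k \right)} = - \frac{7}{45}$ ($D{\left(l,k \right)} = \frac{7}{9 \left(-5\right)} = \frac{7}{9} \left(- \frac{1}{5}\right) = - \frac{7}{45}$)
$\frac{250 - 368}{D{\left(O{\left(\frac{K{\left(4 \right)}}{-3},6 \right)},-9 \right)} + 209} = \frac{250 - 368}{- \frac{7}{45} + 209} = - \frac{118}{\frac{9398}{45}} = \left(-118\right) \frac{45}{9398} = - \frac{2655}{4699}$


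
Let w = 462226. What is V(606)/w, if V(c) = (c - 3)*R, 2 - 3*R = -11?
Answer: 2613/462226 ≈ 0.0056531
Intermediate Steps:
R = 13/3 (R = 2/3 - 1/3*(-11) = 2/3 + 11/3 = 13/3 ≈ 4.3333)
V(c) = -13 + 13*c/3 (V(c) = (c - 3)*(13/3) = (-3 + c)*(13/3) = -13 + 13*c/3)
V(606)/w = (-13 + (13/3)*606)/462226 = (-13 + 2626)*(1/462226) = 2613*(1/462226) = 2613/462226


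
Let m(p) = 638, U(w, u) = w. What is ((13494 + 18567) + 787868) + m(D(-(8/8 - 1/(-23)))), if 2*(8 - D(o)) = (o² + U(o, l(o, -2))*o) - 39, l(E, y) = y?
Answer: 820567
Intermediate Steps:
D(o) = 55/2 - o² (D(o) = 8 - ((o² + o*o) - 39)/2 = 8 - ((o² + o²) - 39)/2 = 8 - (2*o² - 39)/2 = 8 - (-39 + 2*o²)/2 = 8 + (39/2 - o²) = 55/2 - o²)
((13494 + 18567) + 787868) + m(D(-(8/8 - 1/(-23)))) = ((13494 + 18567) + 787868) + 638 = (32061 + 787868) + 638 = 819929 + 638 = 820567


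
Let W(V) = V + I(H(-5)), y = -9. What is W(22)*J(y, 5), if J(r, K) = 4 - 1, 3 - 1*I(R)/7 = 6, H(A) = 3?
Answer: 3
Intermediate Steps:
I(R) = -21 (I(R) = 21 - 7*6 = 21 - 42 = -21)
J(r, K) = 3
W(V) = -21 + V (W(V) = V - 21 = -21 + V)
W(22)*J(y, 5) = (-21 + 22)*3 = 1*3 = 3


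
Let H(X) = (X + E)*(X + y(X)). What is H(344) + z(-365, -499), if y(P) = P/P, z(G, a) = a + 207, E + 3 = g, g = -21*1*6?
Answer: 73883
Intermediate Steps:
g = -126 (g = -21*6 = -126)
E = -129 (E = -3 - 126 = -129)
z(G, a) = 207 + a
y(P) = 1
H(X) = (1 + X)*(-129 + X) (H(X) = (X - 129)*(X + 1) = (-129 + X)*(1 + X) = (1 + X)*(-129 + X))
H(344) + z(-365, -499) = (-129 + 344² - 128*344) + (207 - 499) = (-129 + 118336 - 44032) - 292 = 74175 - 292 = 73883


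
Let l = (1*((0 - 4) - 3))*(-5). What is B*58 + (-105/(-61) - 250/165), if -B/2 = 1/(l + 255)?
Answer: -1951/10065 ≈ -0.19384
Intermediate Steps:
l = 35 (l = (1*(-4 - 3))*(-5) = (1*(-7))*(-5) = -7*(-5) = 35)
B = -1/145 (B = -2/(35 + 255) = -2/290 = -2*1/290 = -1/145 ≈ -0.0068966)
B*58 + (-105/(-61) - 250/165) = -1/145*58 + (-105/(-61) - 250/165) = -2/5 + (-105*(-1/61) - 250*1/165) = -2/5 + (105/61 - 50/33) = -2/5 + 415/2013 = -1951/10065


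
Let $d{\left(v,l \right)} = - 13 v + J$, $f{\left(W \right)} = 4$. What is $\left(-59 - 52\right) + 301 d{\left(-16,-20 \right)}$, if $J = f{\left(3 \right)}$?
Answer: $63701$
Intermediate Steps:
$J = 4$
$d{\left(v,l \right)} = 4 - 13 v$ ($d{\left(v,l \right)} = - 13 v + 4 = 4 - 13 v$)
$\left(-59 - 52\right) + 301 d{\left(-16,-20 \right)} = \left(-59 - 52\right) + 301 \left(4 - -208\right) = \left(-59 - 52\right) + 301 \left(4 + 208\right) = -111 + 301 \cdot 212 = -111 + 63812 = 63701$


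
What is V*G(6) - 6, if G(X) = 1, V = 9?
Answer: 3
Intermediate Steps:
V*G(6) - 6 = 9*1 - 6 = 9 - 6 = 3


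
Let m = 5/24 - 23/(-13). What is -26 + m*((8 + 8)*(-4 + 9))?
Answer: 5156/39 ≈ 132.21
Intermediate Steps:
m = 617/312 (m = 5*(1/24) - 23*(-1/13) = 5/24 + 23/13 = 617/312 ≈ 1.9776)
-26 + m*((8 + 8)*(-4 + 9)) = -26 + 617*((8 + 8)*(-4 + 9))/312 = -26 + 617*(16*5)/312 = -26 + (617/312)*80 = -26 + 6170/39 = 5156/39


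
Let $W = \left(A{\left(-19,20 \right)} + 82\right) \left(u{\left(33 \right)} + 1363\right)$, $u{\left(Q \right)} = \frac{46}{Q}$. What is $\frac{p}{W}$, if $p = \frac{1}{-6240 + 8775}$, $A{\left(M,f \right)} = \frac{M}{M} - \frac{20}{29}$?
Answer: $\frac{29}{8256009125} \approx 3.5126 \cdot 10^{-9}$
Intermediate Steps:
$A{\left(M,f \right)} = \frac{9}{29}$ ($A{\left(M,f \right)} = 1 - \frac{20}{29} = \frac{9}{29}$)
$W = \frac{9770425}{87}$ ($W = \left(\frac{9}{29} + 82\right) \left(\frac{46}{33} + 1363\right) = \frac{2387 \left(46 \cdot \frac{1}{33} + 1363\right)}{29} = \frac{2387 \left(\frac{46}{33} + 1363\right)}{29} = \frac{2387}{29} \cdot \frac{45025}{33} = \frac{9770425}{87} \approx 1.123 \cdot 10^{5}$)
$p = \frac{1}{2535} \approx 0.00039448$
$\frac{p}{W} = \frac{1}{2535 \cdot \frac{9770425}{87}} = \frac{1}{2535} \cdot \frac{87}{9770425} = \frac{29}{8256009125}$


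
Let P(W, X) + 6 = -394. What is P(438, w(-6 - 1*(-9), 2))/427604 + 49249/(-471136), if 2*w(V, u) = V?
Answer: -5311880949/50364909536 ≈ -0.10547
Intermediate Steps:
w(V, u) = V/2
P(W, X) = -400 (P(W, X) = -6 - 394 = -400)
P(438, w(-6 - 1*(-9), 2))/427604 + 49249/(-471136) = -400/427604 + 49249/(-471136) = -400*1/427604 + 49249*(-1/471136) = -100/106901 - 49249/471136 = -5311880949/50364909536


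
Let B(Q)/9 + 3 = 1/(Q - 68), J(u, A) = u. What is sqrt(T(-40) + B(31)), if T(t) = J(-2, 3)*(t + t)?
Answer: 4*sqrt(11359)/37 ≈ 11.522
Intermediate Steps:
T(t) = -4*t (T(t) = -2*(t + t) = -4*t)
B(Q) = -27 + 9/(-68 + Q) (B(Q) = -27 + 9/(Q - 68) = -27 + 9/(-68 + Q))
sqrt(T(-40) + B(31)) = sqrt(-4*(-40) + 9*(205 - 3*31)/(-68 + 31)) = sqrt(160 + 9*(205 - 93)/(-37)) = sqrt(160 + 9*(-1/37)*112) = sqrt(160 - 1008/37) = sqrt(4912/37) = 4*sqrt(11359)/37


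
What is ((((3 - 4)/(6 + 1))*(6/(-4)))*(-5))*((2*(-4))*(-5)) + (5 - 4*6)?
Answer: -433/7 ≈ -61.857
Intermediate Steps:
((((3 - 4)/(6 + 1))*(6/(-4)))*(-5))*((2*(-4))*(-5)) + (5 - 4*6) = (((-1/7)*(6*(-1/4)))*(-5))*(-8*(-5)) + (5 - 24) = ((-1*1/7*(-3/2))*(-5))*40 - 19 = (-1/7*(-3/2)*(-5))*40 - 19 = ((3/14)*(-5))*40 - 19 = -15/14*40 - 19 = -300/7 - 19 = -433/7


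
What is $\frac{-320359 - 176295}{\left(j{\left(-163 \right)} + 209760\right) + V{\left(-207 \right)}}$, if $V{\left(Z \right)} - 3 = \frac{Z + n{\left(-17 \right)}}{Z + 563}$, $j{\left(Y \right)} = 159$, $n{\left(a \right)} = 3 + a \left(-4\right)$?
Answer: $- \frac{22101103}{9341512} \approx -2.3659$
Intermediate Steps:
$n{\left(a \right)} = 3 - 4 a$
$V{\left(Z \right)} = 3 + \frac{71 + Z}{563 + Z}$ ($V{\left(Z \right)} = 3 + \frac{Z + \left(3 - -68\right)}{Z + 563} = 3 + \frac{Z + \left(3 + 68\right)}{563 + Z} = 3 + \frac{Z + 71}{563 + Z} = 3 + \frac{71 + Z}{563 + Z}$)
$\frac{-320359 - 176295}{\left(j{\left(-163 \right)} + 209760\right) + V{\left(-207 \right)}} = \frac{-320359 - 176295}{\left(159 + 209760\right) + \frac{4 \left(440 - 207\right)}{563 - 207}} = - \frac{496654}{209919 + 4 \cdot \frac{1}{356} \cdot 233} = - \frac{496654}{209919 + \frac{233}{89}} = - \frac{496654}{\frac{18683024}{89}} = \left(-496654\right) \frac{89}{18683024} = - \frac{22101103}{9341512}$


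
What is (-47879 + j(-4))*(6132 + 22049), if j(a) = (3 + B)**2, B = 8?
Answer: -1345868198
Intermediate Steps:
j(a) = 121 (j(a) = (3 + 8)**2 = 11**2 = 121)
(-47879 + j(-4))*(6132 + 22049) = (-47879 + 121)*(6132 + 22049) = -47758*28181 = -1345868198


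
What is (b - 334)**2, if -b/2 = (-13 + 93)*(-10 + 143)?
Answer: 467164996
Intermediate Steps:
b = -21280 (b = -2*(-13 + 93)*(-10 + 143) = -160*133 = -2*10640 = -21280)
(b - 334)**2 = (-21280 - 334)**2 = (-21614)**2 = 467164996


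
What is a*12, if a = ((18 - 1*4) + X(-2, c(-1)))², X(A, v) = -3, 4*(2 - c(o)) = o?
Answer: 1452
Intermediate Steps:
c(o) = 2 - o/4
a = 121 (a = ((18 - 1*4) - 3)² = ((18 - 4) - 3)² = (14 - 3)² = 11² = 121)
a*12 = 121*12 = 1452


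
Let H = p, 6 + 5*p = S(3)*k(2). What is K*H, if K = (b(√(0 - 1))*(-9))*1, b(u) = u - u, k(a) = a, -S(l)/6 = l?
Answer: 0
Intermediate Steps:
S(l) = -6*l
b(u) = 0
p = -42/5 (p = -6/5 + (-6*3*2)/5 = -6/5 + (-18*2)/5 = -6/5 + (⅕)*(-36) = -6/5 - 36/5 = -42/5 ≈ -8.4000)
H = -42/5 ≈ -8.4000
K = 0 (K = (0*(-9))*1 = 0*1 = 0)
K*H = 0*(-42/5) = 0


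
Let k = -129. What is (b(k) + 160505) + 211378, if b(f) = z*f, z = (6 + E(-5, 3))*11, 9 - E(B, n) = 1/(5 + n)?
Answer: 2806203/8 ≈ 3.5078e+5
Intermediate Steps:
E(B, n) = 9 - 1/(5 + n)
z = 1309/8 (z = (6 + (44 + 9*3)/(5 + 3))*11 = (6 + (44 + 27)/8)*11 = (6 + (⅛)*71)*11 = (6 + 71/8)*11 = (119/8)*11 = 1309/8 ≈ 163.63)
b(f) = 1309*f/8
(b(k) + 160505) + 211378 = ((1309/8)*(-129) + 160505) + 211378 = (-168861/8 + 160505) + 211378 = 1115179/8 + 211378 = 2806203/8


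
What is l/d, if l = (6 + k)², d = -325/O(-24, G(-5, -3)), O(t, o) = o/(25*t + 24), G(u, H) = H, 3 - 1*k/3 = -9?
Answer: -147/5200 ≈ -0.028269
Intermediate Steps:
k = 36 (k = 9 - 3*(-9) = 9 + 27 = 36)
O(t, o) = o/(24 + 25*t)
d = -62400 (d = -325/((-3/(24 + 25*(-24)))) = -325/((-3/(24 - 600))) = -325/((-3/(-576))) = -325/((-3*(-1/576))) = -325/1/192 = -325*192 = -62400)
l = 1764 (l = (6 + 36)² = 42² = 1764)
l/d = 1764/(-62400) = 1764*(-1/62400) = -147/5200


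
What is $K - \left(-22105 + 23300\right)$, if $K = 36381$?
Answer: $35186$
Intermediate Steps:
$K - \left(-22105 + 23300\right) = 36381 - \left(-22105 + 23300\right) = 36381 - 1195 = 35186$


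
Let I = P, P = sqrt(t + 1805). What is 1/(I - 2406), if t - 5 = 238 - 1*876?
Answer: -1203/2893832 - sqrt(293)/2893832 ≈ -0.00042163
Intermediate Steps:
t = -633 (t = 5 + (238 - 1*876) = 5 + (238 - 876) = 5 - 638 = -633)
P = 2*sqrt(293) (P = sqrt(-633 + 1805) = sqrt(1172) = 2*sqrt(293) ≈ 34.234)
I = 2*sqrt(293) ≈ 34.234
1/(I - 2406) = 1/(2*sqrt(293) - 2406) = 1/(-2406 + 2*sqrt(293))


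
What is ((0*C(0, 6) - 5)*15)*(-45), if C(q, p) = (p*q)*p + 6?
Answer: 3375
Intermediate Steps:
C(q, p) = 6 + q*p² (C(q, p) = q*p² + 6 = 6 + q*p²)
((0*C(0, 6) - 5)*15)*(-45) = ((0*(6 + 0*6²) - 5)*15)*(-45) = ((0*(6 + 0*36) - 5)*15)*(-45) = ((0*(6 + 0) - 5)*15)*(-45) = ((0*6 - 5)*15)*(-45) = ((0 - 5)*15)*(-45) = -5*15*(-45) = -75*(-45) = 3375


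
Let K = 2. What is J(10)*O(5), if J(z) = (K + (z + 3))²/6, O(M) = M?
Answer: 375/2 ≈ 187.50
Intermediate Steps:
J(z) = (5 + z)²/6 (J(z) = (2 + (z + 3))²/6 = (2 + (3 + z))²*(⅙) = (5 + z)²*(⅙) = (5 + z)²/6)
J(10)*O(5) = ((5 + 10)²/6)*5 = ((⅙)*15²)*5 = ((⅙)*225)*5 = (75/2)*5 = 375/2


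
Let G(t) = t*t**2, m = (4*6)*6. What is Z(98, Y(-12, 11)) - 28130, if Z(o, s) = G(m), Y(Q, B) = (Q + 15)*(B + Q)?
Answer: 2957854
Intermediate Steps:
m = 144 (m = 24*6 = 144)
Y(Q, B) = (15 + Q)*(B + Q)
G(t) = t**3
Z(o, s) = 2985984 (Z(o, s) = 144**3 = 2985984)
Z(98, Y(-12, 11)) - 28130 = 2985984 - 28130 = 2957854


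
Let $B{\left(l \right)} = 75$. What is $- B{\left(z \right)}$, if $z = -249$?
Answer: $-75$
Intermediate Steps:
$- B{\left(z \right)} = \left(-1\right) 75 = -75$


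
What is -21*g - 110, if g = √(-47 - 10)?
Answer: -110 - 21*I*√57 ≈ -110.0 - 158.55*I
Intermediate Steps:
g = I*√57 (g = √(-57) = I*√57 ≈ 7.5498*I)
-21*g - 110 = -21*I*√57 - 110 = -110 - 21*I*√57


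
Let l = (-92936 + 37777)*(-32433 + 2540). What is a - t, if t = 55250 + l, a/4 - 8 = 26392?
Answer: -1648817637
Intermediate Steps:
l = 1648867987 (l = -55159*(-29893) = 1648867987)
a = 105600 (a = 32 + 4*26392 = 32 + 105568 = 105600)
t = 1648923237 (t = 55250 + 1648867987 = 1648923237)
a - t = 105600 - 1*1648923237 = 105600 - 1648923237 = -1648817637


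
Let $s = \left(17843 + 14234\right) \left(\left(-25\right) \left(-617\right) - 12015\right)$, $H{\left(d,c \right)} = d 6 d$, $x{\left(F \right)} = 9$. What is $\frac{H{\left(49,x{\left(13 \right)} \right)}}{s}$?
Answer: $\frac{7203}{54691285} \approx 0.0001317$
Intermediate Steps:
$H{\left(d,c \right)} = 6 d^{2}$ ($H{\left(d,c \right)} = 6 d d = 6 d^{2}$)
$s = 109382570$ ($s = 32077 \left(15425 - 12015\right) = 32077 \cdot 3410 = 109382570$)
$\frac{H{\left(49,x{\left(13 \right)} \right)}}{s} = \frac{6 \cdot 49^{2}}{109382570} = 6 \cdot 2401 \cdot \frac{1}{109382570} = 14406 \cdot \frac{1}{109382570} = \frac{7203}{54691285}$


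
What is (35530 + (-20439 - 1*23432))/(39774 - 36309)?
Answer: -8341/3465 ≈ -2.4072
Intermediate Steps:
(35530 + (-20439 - 1*23432))/(39774 - 36309) = (35530 + (-20439 - 23432))/3465 = (35530 - 43871)*(1/3465) = -8341*1/3465 = -8341/3465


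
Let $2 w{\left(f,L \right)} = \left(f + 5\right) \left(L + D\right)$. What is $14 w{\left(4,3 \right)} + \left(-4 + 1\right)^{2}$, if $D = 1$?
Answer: $261$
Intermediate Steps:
$w{\left(f,L \right)} = \frac{\left(1 + L\right) \left(5 + f\right)}{2}$ ($w{\left(f,L \right)} = \frac{\left(f + 5\right) \left(L + 1\right)}{2} = \frac{\left(5 + f\right) \left(1 + L\right)}{2} = \frac{\left(1 + L\right) \left(5 + f\right)}{2}$)
$14 w{\left(4,3 \right)} + \left(-4 + 1\right)^{2} = 14 \left(\frac{5}{2} + \frac{1}{2} \cdot 4 + \frac{5}{2} \cdot 3 + \frac{1}{2} \cdot 3 \cdot 4\right) + \left(-4 + 1\right)^{2} = 14 \left(\frac{5}{2} + 2 + \frac{15}{2} + 6\right) + \left(-3\right)^{2} = 14 \cdot 18 + 9 = 252 + 9 = 261$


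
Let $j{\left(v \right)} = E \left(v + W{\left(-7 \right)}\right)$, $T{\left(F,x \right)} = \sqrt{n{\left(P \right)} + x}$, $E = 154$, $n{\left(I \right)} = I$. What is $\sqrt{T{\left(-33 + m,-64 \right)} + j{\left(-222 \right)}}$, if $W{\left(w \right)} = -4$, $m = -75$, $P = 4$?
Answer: $\sqrt{-34804 + 2 i \sqrt{15}} \approx 0.021 + 186.56 i$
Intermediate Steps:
$T{\left(F,x \right)} = \sqrt{4 + x}$
$j{\left(v \right)} = -616 + 154 v$ ($j{\left(v \right)} = 154 \left(v - 4\right) = 154 \left(-4 + v\right) = -616 + 154 v$)
$\sqrt{T{\left(-33 + m,-64 \right)} + j{\left(-222 \right)}} = \sqrt{\sqrt{4 - 64} + \left(-616 + 154 \left(-222\right)\right)} = \sqrt{\sqrt{-60} - 34804} = \sqrt{2 i \sqrt{15} - 34804} = \sqrt{-34804 + 2 i \sqrt{15}}$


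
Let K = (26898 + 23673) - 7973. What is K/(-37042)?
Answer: -21299/18521 ≈ -1.1500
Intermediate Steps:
K = 42598 (K = 50571 - 7973 = 42598)
K/(-37042) = 42598/(-37042) = 42598*(-1/37042) = -21299/18521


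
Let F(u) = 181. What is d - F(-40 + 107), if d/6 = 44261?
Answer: 265385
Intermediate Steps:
d = 265566 (d = 6*44261 = 265566)
d - F(-40 + 107) = 265566 - 1*181 = 265566 - 181 = 265385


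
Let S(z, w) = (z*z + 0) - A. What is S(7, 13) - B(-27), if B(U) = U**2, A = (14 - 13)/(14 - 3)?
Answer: -7481/11 ≈ -680.09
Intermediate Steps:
A = 1/11 ≈ 0.090909
S(z, w) = -1/11 + z**2 (S(z, w) = (z*z + 0) - 1*1/11 = (z**2 + 0) - 1/11 = z**2 - 1/11 = -1/11 + z**2)
S(7, 13) - B(-27) = (-1/11 + 7**2) - 1*(-27)**2 = (-1/11 + 49) - 1*729 = 538/11 - 729 = -7481/11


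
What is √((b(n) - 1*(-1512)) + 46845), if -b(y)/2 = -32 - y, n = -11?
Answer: √48399 ≈ 220.00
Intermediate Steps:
b(y) = 64 + 2*y (b(y) = -2*(-32 - y) = 64 + 2*y)
√((b(n) - 1*(-1512)) + 46845) = √(((64 + 2*(-11)) - 1*(-1512)) + 46845) = √(((64 - 22) + 1512) + 46845) = √((42 + 1512) + 46845) = √(1554 + 46845) = √48399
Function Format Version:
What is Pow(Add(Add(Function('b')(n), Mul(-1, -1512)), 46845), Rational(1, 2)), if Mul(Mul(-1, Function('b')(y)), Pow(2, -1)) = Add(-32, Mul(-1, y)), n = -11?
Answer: Pow(48399, Rational(1, 2)) ≈ 220.00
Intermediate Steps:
Function('b')(y) = Add(64, Mul(2, y)) (Function('b')(y) = Mul(-2, Add(-32, Mul(-1, y))) = Add(64, Mul(2, y)))
Pow(Add(Add(Function('b')(n), Mul(-1, -1512)), 46845), Rational(1, 2)) = Pow(Add(Add(Add(64, Mul(2, -11)), Mul(-1, -1512)), 46845), Rational(1, 2)) = Pow(Add(Add(Add(64, -22), 1512), 46845), Rational(1, 2)) = Pow(Add(Add(42, 1512), 46845), Rational(1, 2)) = Pow(Add(1554, 46845), Rational(1, 2)) = Pow(48399, Rational(1, 2))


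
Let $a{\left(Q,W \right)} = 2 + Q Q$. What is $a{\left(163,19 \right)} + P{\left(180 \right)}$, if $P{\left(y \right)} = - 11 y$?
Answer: $24591$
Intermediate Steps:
$a{\left(Q,W \right)} = 2 + Q^{2}$
$a{\left(163,19 \right)} + P{\left(180 \right)} = \left(2 + 163^{2}\right) - 1980 = \left(2 + 26569\right) - 1980 = 26571 - 1980 = 24591$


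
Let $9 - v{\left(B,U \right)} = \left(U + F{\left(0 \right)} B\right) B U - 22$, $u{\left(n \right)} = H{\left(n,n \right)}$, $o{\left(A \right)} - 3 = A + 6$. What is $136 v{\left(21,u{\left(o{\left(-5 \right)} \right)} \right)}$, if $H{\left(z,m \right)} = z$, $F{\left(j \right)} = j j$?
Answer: $-41480$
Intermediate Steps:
$F{\left(j \right)} = j^{2}$
$o{\left(A \right)} = 9 + A$ ($o{\left(A \right)} = 3 + \left(A + 6\right) = 3 + \left(6 + A\right) = 9 + A$)
$u{\left(n \right)} = n$
$v{\left(B,U \right)} = 31 - B U^{2}$ ($v{\left(B,U \right)} = 9 - \left(\left(U + 0^{2} B\right) B U - 22\right) = 9 - \left(\left(U + 0 B\right) B U - 22\right) = 9 - \left(\left(U + 0\right) B U - 22\right) = 9 - \left(U B U - 22\right) = 9 - \left(B U U - 22\right) = 9 - \left(B U^{2} - 22\right) = 9 - \left(-22 + B U^{2}\right) = 31 - B U^{2}$)
$136 v{\left(21,u{\left(o{\left(-5 \right)} \right)} \right)} = 136 \left(31 - 21 \left(9 - 5\right)^{2}\right) = 136 \left(31 - 21 \cdot 4^{2}\right) = 136 \left(31 - 21 \cdot 16\right) = 136 \left(31 - 336\right) = 136 \left(-305\right) = -41480$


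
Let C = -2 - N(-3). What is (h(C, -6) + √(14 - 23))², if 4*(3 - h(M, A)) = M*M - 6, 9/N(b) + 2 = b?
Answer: 111601/10000 + 1347*I/50 ≈ 11.16 + 26.94*I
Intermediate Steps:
N(b) = 9/(-2 + b)
C = -⅕ (C = -2 - 9/(-2 - 3) = -2 - 9/(-5) = -2 - 9*(-1)/5 = -2 - 1*(-9/5) = -2 + 9/5 = -⅕ ≈ -0.20000)
h(M, A) = 9/2 - M²/4 (h(M, A) = 3 - (M*M - 6)/4 = 3 - (M² - 6)/4 = 3 - (-6 + M²)/4 = 3 + (3/2 - M²/4) = 9/2 - M²/4)
(h(C, -6) + √(14 - 23))² = ((9/2 - (-⅕)²/4) + √(14 - 23))² = ((9/2 - ¼*1/25) + √(-9))² = ((9/2 - 1/100) + 3*I)² = (449/100 + 3*I)²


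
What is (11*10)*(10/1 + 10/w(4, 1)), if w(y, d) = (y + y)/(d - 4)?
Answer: 1375/2 ≈ 687.50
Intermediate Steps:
w(y, d) = 2*y/(-4 + d) (w(y, d) = (2*y)/(-4 + d) = 2*y/(-4 + d))
(11*10)*(10/1 + 10/w(4, 1)) = (11*10)*(10/1 + 10/((2*4/(-4 + 1)))) = 110*(10*1 + 10/((2*4/(-3)))) = 110*(10 + 10/((2*4*(-⅓)))) = 110*(10 + 10/(-8/3)) = 110*(10 + 10*(-3/8)) = 110*(10 - 15/4) = 110*(25/4) = 1375/2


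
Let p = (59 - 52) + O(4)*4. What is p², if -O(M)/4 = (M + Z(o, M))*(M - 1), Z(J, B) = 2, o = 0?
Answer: 78961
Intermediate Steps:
O(M) = -4*(-1 + M)*(2 + M) (O(M) = -4*(M + 2)*(M - 1) = -4*(2 + M)*(-1 + M) = -4*(-1 + M)*(2 + M))
p = -281 (p = (59 - 52) + (8 - 4*4 - 4*4²)*4 = 7 + (8 - 16 - 4*16)*4 = 7 + (8 - 16 - 64)*4 = 7 - 72*4 = 7 - 288 = -281)
p² = (-281)² = 78961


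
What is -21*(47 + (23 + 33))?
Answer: -2163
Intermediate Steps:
-21*(47 + (23 + 33)) = -21*(47 + 56) = -21*103 = -2163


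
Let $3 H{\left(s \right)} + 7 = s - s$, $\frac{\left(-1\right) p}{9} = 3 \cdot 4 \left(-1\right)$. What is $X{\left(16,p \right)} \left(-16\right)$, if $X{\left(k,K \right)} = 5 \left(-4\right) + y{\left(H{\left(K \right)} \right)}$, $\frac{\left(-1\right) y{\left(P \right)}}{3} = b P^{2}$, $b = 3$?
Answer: $1104$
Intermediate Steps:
$p = 108$ ($p = - 9 \cdot 3 \cdot 4 \left(-1\right) = - 9 \cdot 12 \left(-1\right) = \left(-9\right) \left(-12\right) = 108$)
$H{\left(s \right)} = - \frac{7}{3}$ ($H{\left(s \right)} = - \frac{7}{3} + \frac{s - s}{3} = - \frac{7}{3} + \frac{1}{3} \cdot 0 = - \frac{7}{3} + 0 = - \frac{7}{3}$)
$y{\left(P \right)} = - 9 P^{2}$ ($y{\left(P \right)} = - 3 \cdot 3 P^{2} = - 9 P^{2}$)
$X{\left(k,K \right)} = -69$ ($X{\left(k,K \right)} = 5 \left(-4\right) - 9 \left(- \frac{7}{3}\right)^{2} = -20 - 49 = -69$)
$X{\left(16,p \right)} \left(-16\right) = \left(-69\right) \left(-16\right) = 1104$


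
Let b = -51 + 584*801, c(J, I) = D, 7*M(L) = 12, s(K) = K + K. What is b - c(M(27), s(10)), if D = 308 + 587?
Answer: 466838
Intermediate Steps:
s(K) = 2*K
M(L) = 12/7 (M(L) = (⅐)*12 = 12/7)
D = 895
c(J, I) = 895
b = 467733 (b = -51 + 467784 = 467733)
b - c(M(27), s(10)) = 467733 - 1*895 = 467733 - 895 = 466838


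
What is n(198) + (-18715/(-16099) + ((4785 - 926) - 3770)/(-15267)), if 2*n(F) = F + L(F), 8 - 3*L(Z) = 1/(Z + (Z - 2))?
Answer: 6552077171243/64559115068 ≈ 101.49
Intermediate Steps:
L(Z) = 8/3 - 1/(3*(-2 + 2*Z)) (L(Z) = 8/3 - 1/(3*(Z + (Z - 2))) = 8/3 - 1/(3*(Z + (-2 + Z))) = 8/3 - 1/(3*(-2 + 2*Z)))
n(F) = F/2 + (-17 + 16*F)/(12*(-1 + F)) (n(F) = (F + (-17 + 16*F)/(6*(-1 + F)))/2 = F/2 + (-17 + 16*F)/(12*(-1 + F)))
n(198) + (-18715/(-16099) + ((4785 - 926) - 3770)/(-15267)) = (-17 + 6*198² + 10*198)/(12*(-1 + 198)) + (-18715/(-16099) + ((4785 - 926) - 3770)/(-15267)) = (1/12)*(-17 + 6*39204 + 1980)/197 + (-18715*(-1/16099) + (3859 - 3770)*(-1/15267)) = (1/12)*(1/197)*(-17 + 235224 + 1980) + (18715/16099 + 89*(-1/15267)) = (1/12)*(1/197)*237187 + (18715/16099 - 89/15267) = 237187/2364 + 284289094/245783433 = 6552077171243/64559115068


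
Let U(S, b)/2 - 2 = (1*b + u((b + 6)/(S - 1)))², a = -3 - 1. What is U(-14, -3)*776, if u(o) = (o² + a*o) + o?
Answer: 7342512/625 ≈ 11748.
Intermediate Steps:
a = -4
u(o) = o² - 3*o (u(o) = (o² - 4*o) + o = o² - 3*o)
U(S, b) = 4 + 2*(b + (-3 + (6 + b)/(-1 + S))*(6 + b)/(-1 + S))² (U(S, b) = 4 + 2*(1*b + ((b + 6)/(S - 1))*(-3 + (b + 6)/(S - 1)))² = 4 + 2*(b + ((6 + b)/(-1 + S))*(-3 + (6 + b)/(-1 + S)))² = 4 + 2*(b + (-3 + (6 + b)/(-1 + S))*(6 + b)/(-1 + S))²)
U(-14, -3)*776 = (2*((-3*(-1 - 14)² + (6 - 3)*(9 - 3 - 3*(-14)))² + 2*(-1 - 14)⁴)/(-1 - 14)⁴)*776 = (2*((-3*(-15)² + 3*(9 - 3 + 42))² + 2*(-15)⁴)/(-15)⁴)*776 = (2*(1/50625)*((-3*225 + 3*48)² + 2*50625))*776 = (2*(1/50625)*((-675 + 144)² + 101250))*776 = (2*(1/50625)*((-531)² + 101250))*776 = (2*(1/50625)*(281961 + 101250))*776 = (2*(1/50625)*383211)*776 = (9462/625)*776 = 7342512/625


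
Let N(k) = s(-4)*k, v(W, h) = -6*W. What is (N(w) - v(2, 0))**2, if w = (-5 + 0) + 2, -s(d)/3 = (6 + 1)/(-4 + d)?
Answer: 1089/64 ≈ 17.016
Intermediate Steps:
s(d) = -21/(-4 + d) (s(d) = -3*(6 + 1)/(-4 + d) = -21/(-4 + d))
w = -3 (w = -5 + 2 = -3)
N(k) = 21*k/8 (N(k) = (-21/(-4 - 4))*k = (-21/(-8))*k = (-21*(-1/8))*k = 21*k/8)
(N(w) - v(2, 0))**2 = ((21/8)*(-3) - (-6)*2)**2 = (-63/8 - 1*(-12))**2 = (-63/8 + 12)**2 = (33/8)**2 = 1089/64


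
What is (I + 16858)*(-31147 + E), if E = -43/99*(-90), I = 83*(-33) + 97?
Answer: -4864530392/11 ≈ -4.4223e+8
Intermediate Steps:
I = -2642 (I = -2739 + 97 = -2642)
E = 430/11 (E = -43*1/99*(-90) = -43/99*(-90) = 430/11 ≈ 39.091)
(I + 16858)*(-31147 + E) = (-2642 + 16858)*(-31147 + 430/11) = 14216*(-342187/11) = -4864530392/11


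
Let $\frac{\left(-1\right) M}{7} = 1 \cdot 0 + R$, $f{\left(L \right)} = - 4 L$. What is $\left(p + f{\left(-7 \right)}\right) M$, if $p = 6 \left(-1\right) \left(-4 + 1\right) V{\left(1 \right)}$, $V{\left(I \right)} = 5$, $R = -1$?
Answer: $826$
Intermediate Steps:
$M = 7$ ($M = - 7 \left(1 \cdot 0 - 1\right) = - 7 \left(0 - 1\right) = \left(-7\right) \left(-1\right) = 7$)
$p = 90$ ($p = 6 \left(-1\right) \left(-4 + 1\right) 5 = - 6 \left(\left(-3\right) 5\right) = \left(-6\right) \left(-15\right) = 90$)
$\left(p + f{\left(-7 \right)}\right) M = \left(90 - -28\right) 7 = \left(90 + 28\right) 7 = 118 \cdot 7 = 826$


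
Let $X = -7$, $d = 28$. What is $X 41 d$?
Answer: $-8036$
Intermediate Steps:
$X 41 d = \left(-7\right) 41 \cdot 28 = \left(-287\right) 28 = -8036$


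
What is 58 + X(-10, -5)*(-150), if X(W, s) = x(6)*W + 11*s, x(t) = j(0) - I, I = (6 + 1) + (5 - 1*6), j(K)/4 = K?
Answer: -692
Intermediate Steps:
j(K) = 4*K
I = 6 (I = 7 + (5 - 6) = 7 - 1 = 6)
x(t) = -6 (x(t) = 4*0 - 1*6 = 0 - 6 = -6)
X(W, s) = -6*W + 11*s
58 + X(-10, -5)*(-150) = 58 + (-6*(-10) + 11*(-5))*(-150) = 58 + (60 - 55)*(-150) = 58 + 5*(-150) = 58 - 750 = -692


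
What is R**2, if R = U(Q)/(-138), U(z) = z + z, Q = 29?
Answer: 841/4761 ≈ 0.17664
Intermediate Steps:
U(z) = 2*z
R = -29/69 (R = (2*29)/(-138) = 58*(-1/138) = -29/69 ≈ -0.42029)
R**2 = (-29/69)**2 = 841/4761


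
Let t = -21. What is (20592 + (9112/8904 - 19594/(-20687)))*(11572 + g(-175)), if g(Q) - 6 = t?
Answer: 782852312647717/3289233 ≈ 2.3800e+8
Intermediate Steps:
g(Q) = -15 (g(Q) = 6 - 21 = -15)
(20592 + (9112/8904 - 19594/(-20687)))*(11572 + g(-175)) = (20592 + (9112/8904 - 19594/(-20687)))*(11572 - 15) = (20592 + (9112*(1/8904) - 19594*(-1/20687)))*11557 = (20592 + (1139/1113 + 19594/20687))*11557 = (20592 + 45370615/23024631)*11557 = (474168572167/23024631)*11557 = 782852312647717/3289233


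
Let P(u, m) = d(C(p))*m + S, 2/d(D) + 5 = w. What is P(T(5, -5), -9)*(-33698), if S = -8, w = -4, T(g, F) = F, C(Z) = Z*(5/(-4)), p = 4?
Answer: 202188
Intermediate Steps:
C(Z) = -5*Z/4 (C(Z) = Z*(5*(-¼)) = Z*(-5/4) = -5*Z/4)
d(D) = -2/9 (d(D) = 2/(-5 - 4) = 2/(-9) = 2*(-⅑) = -2/9)
P(u, m) = -8 - 2*m/9 (P(u, m) = -2*m/9 - 8 = -8 - 2*m/9)
P(T(5, -5), -9)*(-33698) = (-8 - 2/9*(-9))*(-33698) = (-8 + 2)*(-33698) = -6*(-33698) = 202188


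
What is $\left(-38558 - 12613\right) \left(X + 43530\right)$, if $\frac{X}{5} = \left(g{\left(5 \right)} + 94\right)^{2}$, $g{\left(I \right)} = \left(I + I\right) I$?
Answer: $-7532882910$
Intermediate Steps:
$g{\left(I \right)} = 2 I^{2}$ ($g{\left(I \right)} = 2 I I = 2 I^{2}$)
$X = 103680$ ($X = 5 \left(2 \cdot 5^{2} + 94\right)^{2} = 5 \left(2 \cdot 25 + 94\right)^{2} = 5 \left(50 + 94\right)^{2} = 5 \cdot 144^{2} = 5 \cdot 20736 = 103680$)
$\left(-38558 - 12613\right) \left(X + 43530\right) = \left(-38558 - 12613\right) \left(103680 + 43530\right) = \left(-51171\right) 147210 = -7532882910$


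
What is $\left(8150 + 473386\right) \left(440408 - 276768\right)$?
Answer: $78798551040$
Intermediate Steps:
$\left(8150 + 473386\right) \left(440408 - 276768\right) = 481536 \cdot 163640 = 78798551040$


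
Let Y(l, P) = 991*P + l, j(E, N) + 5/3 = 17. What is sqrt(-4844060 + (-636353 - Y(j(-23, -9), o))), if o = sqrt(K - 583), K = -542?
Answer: sqrt(-49323855 - 133785*I*sqrt(5))/3 ≈ 7.0992 - 2341.0*I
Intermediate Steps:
j(E, N) = 46/3 (j(E, N) = -5/3 + 17 = 46/3)
o = 15*I*sqrt(5) (o = sqrt(-542 - 583) = sqrt(-1125) = 15*I*sqrt(5) ≈ 33.541*I)
Y(l, P) = l + 991*P
sqrt(-4844060 + (-636353 - Y(j(-23, -9), o))) = sqrt(-4844060 + (-636353 - (46/3 + 991*(15*I*sqrt(5))))) = sqrt(-4844060 + (-636353 - (46/3 + 14865*I*sqrt(5)))) = sqrt(-4844060 + (-636353 + (-46/3 - 14865*I*sqrt(5)))) = sqrt(-4844060 + (-1909105/3 - 14865*I*sqrt(5))) = sqrt(-16441285/3 - 14865*I*sqrt(5))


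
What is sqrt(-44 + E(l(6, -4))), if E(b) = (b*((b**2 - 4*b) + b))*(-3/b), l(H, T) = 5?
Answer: I*sqrt(74) ≈ 8.6023*I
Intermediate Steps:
E(b) = -3*b**2 + 9*b (E(b) = (b*(b**2 - 3*b))*(-3/b) = -3*b**2 + 9*b)
sqrt(-44 + E(l(6, -4))) = sqrt(-44 + 3*5*(3 - 1*5)) = sqrt(-44 + 3*5*(3 - 5)) = sqrt(-44 + 3*5*(-2)) = sqrt(-44 - 30) = sqrt(-74) = I*sqrt(74)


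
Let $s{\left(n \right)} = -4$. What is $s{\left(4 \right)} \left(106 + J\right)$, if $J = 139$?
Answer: $-980$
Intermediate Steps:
$s{\left(4 \right)} \left(106 + J\right) = - 4 \left(106 + 139\right) = \left(-4\right) 245 = -980$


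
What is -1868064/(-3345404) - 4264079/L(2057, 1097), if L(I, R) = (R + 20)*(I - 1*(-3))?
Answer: -2491653579409/1924460378020 ≈ -1.2947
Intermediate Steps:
L(I, R) = (3 + I)*(20 + R) (L(I, R) = (20 + R)*(I + 3) = (20 + R)*(3 + I) = (3 + I)*(20 + R))
-1868064/(-3345404) - 4264079/L(2057, 1097) = -1868064/(-3345404) - 4264079/(60 + 3*1097 + 20*2057 + 2057*1097) = -1868064*(-1/3345404) - 4264079/(60 + 3291 + 41140 + 2256529) = 467016/836351 - 4264079/2301020 = -2491653579409/1924460378020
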